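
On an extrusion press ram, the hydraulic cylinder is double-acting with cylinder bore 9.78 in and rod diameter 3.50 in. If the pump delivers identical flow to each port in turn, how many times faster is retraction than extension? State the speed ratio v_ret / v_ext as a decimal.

Cap-side area A_cap = π/4 × (9.78 in)² = 75.12 in^2
Rod-side annular area A_ann = π/4 × (9.78² − 3.50²) = 65.50 in^2
For equal Q, v ∝ 1/A, so v_ret/v_ext = A_cap/A_ann.

v_ret/v_ext ≈ 1.15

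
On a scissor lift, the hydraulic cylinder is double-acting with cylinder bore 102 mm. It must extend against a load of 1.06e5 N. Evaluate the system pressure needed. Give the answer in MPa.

P ≈ 13.0 MPa

Cap-side area A_cap = π/4 × (102 mm)² = 8171 mm^2
P = F / A = 1.06e5 N / A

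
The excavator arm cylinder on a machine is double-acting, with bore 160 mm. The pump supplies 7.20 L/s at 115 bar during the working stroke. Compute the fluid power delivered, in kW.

W ≈ 82.8 kW

Hydraulic power = P × Q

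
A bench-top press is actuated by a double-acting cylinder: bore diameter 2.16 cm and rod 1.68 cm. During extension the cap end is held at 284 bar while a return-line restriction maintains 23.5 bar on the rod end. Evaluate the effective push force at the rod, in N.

F ≈ 10100 N

Cap-side area A_cap = π/4 × (2.16 cm)² = 3.664 cm^2
Rod-side annular area A_ann = π/4 × (2.16² − 1.68²) = 1.448 cm^2
Net thrust = P_cap·A_cap − P_rod·A_ann = 10410 N − 340.2 N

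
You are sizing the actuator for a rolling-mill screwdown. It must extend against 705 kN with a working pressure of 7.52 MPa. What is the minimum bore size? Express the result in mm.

Extension force acts on the full piston face: F = P × (π/4)D².
D = √(4F / (πP)) = √(4 × 705 kN / (π × 7.52 MPa))

D ≈ 345 mm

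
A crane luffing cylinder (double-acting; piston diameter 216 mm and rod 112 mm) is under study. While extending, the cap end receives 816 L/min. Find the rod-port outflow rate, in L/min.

Cap-side area A_cap = π/4 × (216 mm)² = 36640 mm^2
Rod-side annular area A_ann = π/4 × (216² − 112²) = 26790 mm^2
Piston speed v = Q_in/A_cap; rod-end outflow Q_out = v × A_ann = Q_in × A_ann/A_cap.

Q_out ≈ 597 L/min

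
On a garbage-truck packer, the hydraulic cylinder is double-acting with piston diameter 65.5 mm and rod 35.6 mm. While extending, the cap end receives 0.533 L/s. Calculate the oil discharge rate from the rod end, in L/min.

Q_out ≈ 22.5 L/min

Cap-side area A_cap = π/4 × (65.5 mm)² = 3370 mm^2
Rod-side annular area A_ann = π/4 × (65.5² − 35.6²) = 2374 mm^2
Piston speed v = Q_in/A_cap; rod-end outflow Q_out = v × A_ann = Q_in × A_ann/A_cap.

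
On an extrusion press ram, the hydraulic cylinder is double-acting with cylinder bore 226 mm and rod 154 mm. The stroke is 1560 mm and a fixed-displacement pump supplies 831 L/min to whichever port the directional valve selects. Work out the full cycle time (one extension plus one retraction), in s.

t ≈ 6.94 s

Cap-side area A_cap = π/4 × (226 mm)² = 40110 mm^2
Rod-side annular area A_ann = π/4 × (226² − 154²) = 21490 mm^2
t_ext = A_cap·L/Q = 4.518 s
t_ret = A_ann·L/Q = 2.420 s
t_cycle = t_ext + t_ret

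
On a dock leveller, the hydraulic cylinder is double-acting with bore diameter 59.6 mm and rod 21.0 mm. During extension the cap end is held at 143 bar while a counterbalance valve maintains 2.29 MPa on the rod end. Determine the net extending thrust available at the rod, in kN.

F ≈ 34.3 kN

Cap-side area A_cap = π/4 × (59.6 mm)² = 2790 mm^2
Rod-side annular area A_ann = π/4 × (59.6² − 21.0²) = 2443 mm^2
Net thrust = P_cap·A_cap − P_rod·A_ann = 39.89 kN − 5.596 kN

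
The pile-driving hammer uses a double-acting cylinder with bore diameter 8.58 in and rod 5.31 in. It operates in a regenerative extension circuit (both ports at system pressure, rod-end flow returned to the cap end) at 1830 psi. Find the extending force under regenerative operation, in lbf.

With equal pressure on both faces, forces on the annular region cancel; the net push is pressure × rod cross-section.
Rod cross-section A_rod = π/4 × (5.31 in)² = 22.15 in^2
F = P × A_rod

F ≈ 40500 lbf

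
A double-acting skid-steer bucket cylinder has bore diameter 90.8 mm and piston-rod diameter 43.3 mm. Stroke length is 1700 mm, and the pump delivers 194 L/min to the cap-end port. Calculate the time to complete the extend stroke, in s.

Cap-side area A_cap = π/4 × (90.8 mm)² = 6475 mm^2
Swept volume V = A × L; t = V / Q = A·L / Q

t ≈ 3.40 s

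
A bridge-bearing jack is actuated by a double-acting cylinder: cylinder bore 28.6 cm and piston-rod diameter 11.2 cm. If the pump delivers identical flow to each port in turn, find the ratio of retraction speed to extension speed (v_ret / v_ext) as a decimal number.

v_ret/v_ext ≈ 1.18

Cap-side area A_cap = π/4 × (28.6 cm)² = 642.4 cm^2
Rod-side annular area A_ann = π/4 × (28.6² − 11.2²) = 543.9 cm^2
For equal Q, v ∝ 1/A, so v_ret/v_ext = A_cap/A_ann.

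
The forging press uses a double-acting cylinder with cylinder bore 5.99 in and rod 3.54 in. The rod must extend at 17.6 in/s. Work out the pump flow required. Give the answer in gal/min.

Cap-side area A_cap = π/4 × (5.99 in)² = 28.18 in^2
Q = A × v

Q ≈ 129 gal/min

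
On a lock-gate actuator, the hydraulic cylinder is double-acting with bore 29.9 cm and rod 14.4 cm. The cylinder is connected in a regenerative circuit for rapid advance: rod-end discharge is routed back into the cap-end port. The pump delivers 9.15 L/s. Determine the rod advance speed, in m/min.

v ≈ 33.7 m/min

In regeneration the rod-end outflow joins the pump flow into the cap end, so the net volume the pump must supply per unit advance equals the rod cross-section area.
Rod cross-section A_rod = π/4 × (14.4 cm)² = 162.9 cm^2
v = Q_pump / A_rod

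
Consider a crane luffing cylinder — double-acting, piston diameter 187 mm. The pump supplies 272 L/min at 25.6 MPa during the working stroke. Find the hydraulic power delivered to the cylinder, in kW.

Hydraulic power = P × Q

W ≈ 116 kW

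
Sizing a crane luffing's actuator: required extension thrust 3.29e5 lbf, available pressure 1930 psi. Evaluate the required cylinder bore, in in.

Extension force acts on the full piston face: F = P × (π/4)D².
D = √(4F / (πP)) = √(4 × 3.29e5 lbf / (π × 1930 psi))

D ≈ 14.7 in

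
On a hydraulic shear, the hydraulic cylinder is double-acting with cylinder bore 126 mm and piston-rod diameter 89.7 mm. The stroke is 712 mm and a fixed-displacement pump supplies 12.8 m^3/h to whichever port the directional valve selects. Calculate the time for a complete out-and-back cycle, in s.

t ≈ 3.73 s

Cap-side area A_cap = π/4 × (126 mm)² = 12470 mm^2
Rod-side annular area A_ann = π/4 × (126² − 89.7²) = 6150 mm^2
t_ext = A_cap·L/Q = 2.497 s
t_ret = A_ann·L/Q = 1.231 s
t_cycle = t_ext + t_ret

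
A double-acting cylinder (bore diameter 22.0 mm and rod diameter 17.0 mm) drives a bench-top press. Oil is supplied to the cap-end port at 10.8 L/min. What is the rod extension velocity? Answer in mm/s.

v ≈ 474 mm/s

Cap-side area A_cap = π/4 × (22.0 mm)² = 380.1 mm^2
v = Q / A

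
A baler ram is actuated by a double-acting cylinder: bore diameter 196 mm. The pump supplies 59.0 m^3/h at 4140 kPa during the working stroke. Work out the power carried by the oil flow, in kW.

W ≈ 67.8 kW

Hydraulic power = P × Q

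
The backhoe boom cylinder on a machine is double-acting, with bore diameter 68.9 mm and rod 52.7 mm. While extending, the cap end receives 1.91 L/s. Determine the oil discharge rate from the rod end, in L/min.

Cap-side area A_cap = π/4 × (68.9 mm)² = 3728 mm^2
Rod-side annular area A_ann = π/4 × (68.9² − 52.7²) = 1547 mm^2
Piston speed v = Q_in/A_cap; rod-end outflow Q_out = v × A_ann = Q_in × A_ann/A_cap.

Q_out ≈ 47.6 L/min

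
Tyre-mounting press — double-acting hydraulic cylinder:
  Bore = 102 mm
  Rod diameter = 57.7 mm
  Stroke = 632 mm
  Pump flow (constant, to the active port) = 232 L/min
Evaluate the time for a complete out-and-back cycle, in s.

Cap-side area A_cap = π/4 × (102 mm)² = 8171 mm^2
Rod-side annular area A_ann = π/4 × (102² − 57.7²) = 5556 mm^2
t_ext = A_cap·L/Q = 1.336 s
t_ret = A_ann·L/Q = 0.9082 s
t_cycle = t_ext + t_ret

t ≈ 2.24 s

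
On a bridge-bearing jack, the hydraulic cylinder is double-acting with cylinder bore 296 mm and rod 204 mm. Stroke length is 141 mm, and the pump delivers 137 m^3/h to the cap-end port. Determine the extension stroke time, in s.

t ≈ 0.255 s

Cap-side area A_cap = π/4 × (296 mm)² = 68810 mm^2
Swept volume V = A × L; t = V / Q = A·L / Q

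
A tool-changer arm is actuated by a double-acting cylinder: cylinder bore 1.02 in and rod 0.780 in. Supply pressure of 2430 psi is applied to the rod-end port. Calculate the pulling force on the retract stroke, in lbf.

Rod-side annular area A_ann = π/4 × (1.02² − 0.780²) = 0.3393 in^2
On retraction the pressure acts on the annular area (bore minus rod).
F = P × A_ann

F ≈ 824 lbf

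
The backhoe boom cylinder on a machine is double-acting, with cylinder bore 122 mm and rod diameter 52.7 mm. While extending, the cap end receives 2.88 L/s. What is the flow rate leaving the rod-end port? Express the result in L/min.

Q_out ≈ 141 L/min

Cap-side area A_cap = π/4 × (122 mm)² = 11690 mm^2
Rod-side annular area A_ann = π/4 × (122² − 52.7²) = 9509 mm^2
Piston speed v = Q_in/A_cap; rod-end outflow Q_out = v × A_ann = Q_in × A_ann/A_cap.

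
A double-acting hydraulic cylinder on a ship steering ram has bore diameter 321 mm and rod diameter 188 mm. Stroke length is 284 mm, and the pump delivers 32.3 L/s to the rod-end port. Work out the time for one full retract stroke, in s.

t ≈ 0.467 s

Rod-side annular area A_ann = π/4 × (321² − 188²) = 53170 mm^2
Swept volume V = A × L; t = V / Q = A·L / Q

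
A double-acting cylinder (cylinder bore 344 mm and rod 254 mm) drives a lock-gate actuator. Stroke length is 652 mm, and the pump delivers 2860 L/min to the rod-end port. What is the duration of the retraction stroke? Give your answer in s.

Rod-side annular area A_ann = π/4 × (344² − 254²) = 42270 mm^2
Swept volume V = A × L; t = V / Q = A·L / Q

t ≈ 0.578 s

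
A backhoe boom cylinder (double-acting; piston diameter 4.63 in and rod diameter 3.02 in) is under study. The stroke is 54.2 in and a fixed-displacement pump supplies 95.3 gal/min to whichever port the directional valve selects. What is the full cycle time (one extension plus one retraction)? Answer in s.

Cap-side area A_cap = π/4 × (4.63 in)² = 16.84 in^2
Rod-side annular area A_ann = π/4 × (4.63² − 3.02²) = 9.673 in^2
t_ext = A_cap·L/Q = 2.487 s
t_ret = A_ann·L/Q = 1.429 s
t_cycle = t_ext + t_ret

t ≈ 3.92 s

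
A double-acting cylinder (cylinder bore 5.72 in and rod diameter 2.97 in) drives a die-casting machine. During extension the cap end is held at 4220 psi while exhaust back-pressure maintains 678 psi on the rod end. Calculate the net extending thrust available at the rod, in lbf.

Cap-side area A_cap = π/4 × (5.72 in)² = 25.70 in^2
Rod-side annular area A_ann = π/4 × (5.72² − 2.97²) = 18.77 in^2
Net thrust = P_cap·A_cap − P_rod·A_ann = 1.084e5 lbf − 12730 lbf

F ≈ 95700 lbf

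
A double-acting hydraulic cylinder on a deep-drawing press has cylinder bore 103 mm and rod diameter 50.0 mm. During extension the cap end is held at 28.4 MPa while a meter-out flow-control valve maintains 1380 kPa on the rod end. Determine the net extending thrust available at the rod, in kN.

Cap-side area A_cap = π/4 × (103 mm)² = 8332 mm^2
Rod-side annular area A_ann = π/4 × (103² − 50.0²) = 6369 mm^2
Net thrust = P_cap·A_cap − P_rod·A_ann = 236.6 kN − 8.789 kN

F ≈ 228 kN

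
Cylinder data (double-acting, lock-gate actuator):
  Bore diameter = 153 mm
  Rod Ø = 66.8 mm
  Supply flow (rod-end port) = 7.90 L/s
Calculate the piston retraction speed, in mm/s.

Rod-side annular area A_ann = π/4 × (153² − 66.8²) = 14880 mm^2
Flow into the rod-end port fills the annular volume.
v = Q / A

v ≈ 531 mm/s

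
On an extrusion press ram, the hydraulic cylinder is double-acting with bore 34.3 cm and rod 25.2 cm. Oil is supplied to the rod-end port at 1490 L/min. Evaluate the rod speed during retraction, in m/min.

Rod-side annular area A_ann = π/4 × (34.3² − 25.2²) = 425.3 cm^2
Flow into the rod-end port fills the annular volume.
v = Q / A

v ≈ 35.0 m/min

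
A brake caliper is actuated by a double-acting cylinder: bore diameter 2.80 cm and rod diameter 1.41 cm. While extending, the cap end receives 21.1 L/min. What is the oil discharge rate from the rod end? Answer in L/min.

Cap-side area A_cap = π/4 × (2.80 cm)² = 6.158 cm^2
Rod-side annular area A_ann = π/4 × (2.80² − 1.41²) = 4.596 cm^2
Piston speed v = Q_in/A_cap; rod-end outflow Q_out = v × A_ann = Q_in × A_ann/A_cap.

Q_out ≈ 15.7 L/min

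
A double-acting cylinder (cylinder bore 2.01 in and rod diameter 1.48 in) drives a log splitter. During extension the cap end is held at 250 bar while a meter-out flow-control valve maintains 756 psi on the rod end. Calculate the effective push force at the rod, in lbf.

Cap-side area A_cap = π/4 × (2.01 in)² = 3.173 in^2
Rod-side annular area A_ann = π/4 × (2.01² − 1.48²) = 1.453 in^2
Net thrust = P_cap·A_cap − P_rod·A_ann = 11510 lbf − 1098 lbf

F ≈ 10400 lbf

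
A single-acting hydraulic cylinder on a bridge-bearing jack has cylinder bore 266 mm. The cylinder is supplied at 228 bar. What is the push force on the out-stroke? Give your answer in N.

F ≈ 1.27e6 N

Cap-side area A_cap = π/4 × (266 mm)² = 55570 mm^2
F = P × A_cap = 228 bar × A_cap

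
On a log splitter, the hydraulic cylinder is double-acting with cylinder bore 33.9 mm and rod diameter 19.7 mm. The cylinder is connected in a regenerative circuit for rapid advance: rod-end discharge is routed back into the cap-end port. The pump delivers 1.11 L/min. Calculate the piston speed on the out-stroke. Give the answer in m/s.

In regeneration the rod-end outflow joins the pump flow into the cap end, so the net volume the pump must supply per unit advance equals the rod cross-section area.
Rod cross-section A_rod = π/4 × (19.7 mm)² = 304.8 mm^2
v = Q_pump / A_rod

v ≈ 0.0607 m/s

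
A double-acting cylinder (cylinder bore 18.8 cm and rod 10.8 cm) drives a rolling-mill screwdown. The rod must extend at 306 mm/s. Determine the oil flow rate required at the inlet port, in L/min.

Cap-side area A_cap = π/4 × (18.8 cm)² = 277.6 cm^2
Q = A × v

Q ≈ 510 L/min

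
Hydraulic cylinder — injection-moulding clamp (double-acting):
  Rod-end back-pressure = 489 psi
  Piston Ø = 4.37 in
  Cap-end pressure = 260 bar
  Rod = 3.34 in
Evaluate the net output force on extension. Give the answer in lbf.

F ≈ 53500 lbf

Cap-side area A_cap = π/4 × (4.37 in)² = 15.00 in^2
Rod-side annular area A_ann = π/4 × (4.37² − 3.34²) = 6.237 in^2
Net thrust = P_cap·A_cap − P_rod·A_ann = 56560 lbf − 3050 lbf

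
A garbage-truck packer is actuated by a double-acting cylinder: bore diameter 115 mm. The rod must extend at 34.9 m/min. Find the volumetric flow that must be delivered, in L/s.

Cap-side area A_cap = π/4 × (115 mm)² = 10390 mm^2
Q = A × v

Q ≈ 6.04 L/s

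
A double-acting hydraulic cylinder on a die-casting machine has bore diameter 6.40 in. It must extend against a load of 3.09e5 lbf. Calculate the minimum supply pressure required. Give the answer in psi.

P ≈ 9610 psi

Cap-side area A_cap = π/4 × (6.40 in)² = 32.17 in^2
P = F / A = 3.09e5 lbf / A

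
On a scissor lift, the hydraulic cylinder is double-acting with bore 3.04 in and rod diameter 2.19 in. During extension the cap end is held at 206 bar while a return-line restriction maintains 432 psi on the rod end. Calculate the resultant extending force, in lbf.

Cap-side area A_cap = π/4 × (3.04 in)² = 7.258 in^2
Rod-side annular area A_ann = π/4 × (3.04² − 2.19²) = 3.491 in^2
Net thrust = P_cap·A_cap − P_rod·A_ann = 21690 lbf − 1508 lbf

F ≈ 20200 lbf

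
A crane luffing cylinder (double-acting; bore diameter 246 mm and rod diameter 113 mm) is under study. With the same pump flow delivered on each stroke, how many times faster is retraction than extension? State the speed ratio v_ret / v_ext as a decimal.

Cap-side area A_cap = π/4 × (246 mm)² = 47530 mm^2
Rod-side annular area A_ann = π/4 × (246² − 113²) = 37500 mm^2
For equal Q, v ∝ 1/A, so v_ret/v_ext = A_cap/A_ann.

v_ret/v_ext ≈ 1.27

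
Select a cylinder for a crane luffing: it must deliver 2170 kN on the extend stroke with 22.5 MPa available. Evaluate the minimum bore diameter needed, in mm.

D ≈ 350 mm

Extension force acts on the full piston face: F = P × (π/4)D².
D = √(4F / (πP)) = √(4 × 2170 kN / (π × 22.5 MPa))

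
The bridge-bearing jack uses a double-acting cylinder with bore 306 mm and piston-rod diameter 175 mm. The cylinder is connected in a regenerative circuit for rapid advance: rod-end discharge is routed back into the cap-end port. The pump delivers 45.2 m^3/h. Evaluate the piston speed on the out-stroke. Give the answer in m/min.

In regeneration the rod-end outflow joins the pump flow into the cap end, so the net volume the pump must supply per unit advance equals the rod cross-section area.
Rod cross-section A_rod = π/4 × (175 mm)² = 24050 mm^2
v = Q_pump / A_rod

v ≈ 31.3 m/min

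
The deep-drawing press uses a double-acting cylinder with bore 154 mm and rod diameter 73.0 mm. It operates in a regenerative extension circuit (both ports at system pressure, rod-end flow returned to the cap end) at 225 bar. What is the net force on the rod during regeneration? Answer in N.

With equal pressure on both faces, forces on the annular region cancel; the net push is pressure × rod cross-section.
Rod cross-section A_rod = π/4 × (73.0 mm)² = 4185 mm^2
F = P × A_rod

F ≈ 94200 N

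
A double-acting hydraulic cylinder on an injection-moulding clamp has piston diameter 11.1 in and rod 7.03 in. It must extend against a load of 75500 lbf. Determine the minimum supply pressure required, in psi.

P ≈ 780 psi

Cap-side area A_cap = π/4 × (11.1 in)² = 96.77 in^2
P = F / A = 75500 lbf / A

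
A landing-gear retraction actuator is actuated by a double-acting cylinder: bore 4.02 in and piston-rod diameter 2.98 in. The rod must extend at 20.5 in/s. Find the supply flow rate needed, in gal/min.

Cap-side area A_cap = π/4 × (4.02 in)² = 12.69 in^2
Q = A × v

Q ≈ 67.6 gal/min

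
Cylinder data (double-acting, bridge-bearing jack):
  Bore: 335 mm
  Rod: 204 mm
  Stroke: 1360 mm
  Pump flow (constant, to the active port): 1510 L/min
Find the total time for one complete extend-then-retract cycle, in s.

t ≈ 7.76 s

Cap-side area A_cap = π/4 × (335 mm)² = 88140 mm^2
Rod-side annular area A_ann = π/4 × (335² − 204²) = 55460 mm^2
t_ext = A_cap·L/Q = 4.763 s
t_ret = A_ann·L/Q = 2.997 s
t_cycle = t_ext + t_ret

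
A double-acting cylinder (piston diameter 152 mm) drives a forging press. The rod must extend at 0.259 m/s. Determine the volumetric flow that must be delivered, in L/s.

Cap-side area A_cap = π/4 × (152 mm)² = 18150 mm^2
Q = A × v

Q ≈ 4.70 L/s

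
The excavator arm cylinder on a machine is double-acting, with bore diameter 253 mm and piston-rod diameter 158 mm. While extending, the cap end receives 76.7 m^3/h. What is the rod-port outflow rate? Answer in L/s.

Q_out ≈ 13.0 L/s

Cap-side area A_cap = π/4 × (253 mm)² = 50270 mm^2
Rod-side annular area A_ann = π/4 × (253² − 158²) = 30670 mm^2
Piston speed v = Q_in/A_cap; rod-end outflow Q_out = v × A_ann = Q_in × A_ann/A_cap.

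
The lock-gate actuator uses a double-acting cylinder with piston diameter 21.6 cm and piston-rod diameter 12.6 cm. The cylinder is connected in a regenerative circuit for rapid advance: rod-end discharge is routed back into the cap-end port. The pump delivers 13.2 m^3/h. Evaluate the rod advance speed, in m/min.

In regeneration the rod-end outflow joins the pump flow into the cap end, so the net volume the pump must supply per unit advance equals the rod cross-section area.
Rod cross-section A_rod = π/4 × (12.6 cm)² = 124.7 cm^2
v = Q_pump / A_rod

v ≈ 17.6 m/min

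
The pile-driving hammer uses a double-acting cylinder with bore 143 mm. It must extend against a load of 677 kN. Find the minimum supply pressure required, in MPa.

P ≈ 42.2 MPa

Cap-side area A_cap = π/4 × (143 mm)² = 16060 mm^2
P = F / A = 677 kN / A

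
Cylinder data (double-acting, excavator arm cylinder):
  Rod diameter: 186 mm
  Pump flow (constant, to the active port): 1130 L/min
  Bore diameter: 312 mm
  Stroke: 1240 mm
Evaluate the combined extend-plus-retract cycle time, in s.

Cap-side area A_cap = π/4 × (312 mm)² = 76450 mm^2
Rod-side annular area A_ann = π/4 × (312² − 186²) = 49280 mm^2
t_ext = A_cap·L/Q = 5.034 s
t_ret = A_ann·L/Q = 3.245 s
t_cycle = t_ext + t_ret

t ≈ 8.28 s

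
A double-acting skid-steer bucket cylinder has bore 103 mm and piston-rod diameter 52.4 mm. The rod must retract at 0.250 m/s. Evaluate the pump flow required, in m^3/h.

Rod-side annular area A_ann = π/4 × (103² − 52.4²) = 6176 mm^2
Q = A × v

Q ≈ 5.56 m^3/h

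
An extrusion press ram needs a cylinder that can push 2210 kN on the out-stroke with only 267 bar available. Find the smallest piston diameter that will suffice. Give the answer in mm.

D ≈ 325 mm

Extension force acts on the full piston face: F = P × (π/4)D².
D = √(4F / (πP)) = √(4 × 2210 kN / (π × 267 bar))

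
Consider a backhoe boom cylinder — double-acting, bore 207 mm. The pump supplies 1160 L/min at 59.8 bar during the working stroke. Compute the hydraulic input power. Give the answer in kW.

Hydraulic power = P × Q

W ≈ 116 kW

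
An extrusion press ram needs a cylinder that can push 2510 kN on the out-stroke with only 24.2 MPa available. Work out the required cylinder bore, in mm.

D ≈ 363 mm

Extension force acts on the full piston face: F = P × (π/4)D².
D = √(4F / (πP)) = √(4 × 2510 kN / (π × 24.2 MPa))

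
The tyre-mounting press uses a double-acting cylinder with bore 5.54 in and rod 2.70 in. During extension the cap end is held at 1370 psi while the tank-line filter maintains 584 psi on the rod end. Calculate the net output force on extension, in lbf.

F ≈ 22300 lbf

Cap-side area A_cap = π/4 × (5.54 in)² = 24.11 in^2
Rod-side annular area A_ann = π/4 × (5.54² − 2.70²) = 18.38 in^2
Net thrust = P_cap·A_cap − P_rod·A_ann = 33020 lbf − 10730 lbf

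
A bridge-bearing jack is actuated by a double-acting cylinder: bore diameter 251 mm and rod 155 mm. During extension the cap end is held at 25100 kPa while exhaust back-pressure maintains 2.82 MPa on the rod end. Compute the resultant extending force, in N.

F ≈ 1.16e6 N

Cap-side area A_cap = π/4 × (251 mm)² = 49480 mm^2
Rod-side annular area A_ann = π/4 × (251² − 155²) = 30610 mm^2
Net thrust = P_cap·A_cap − P_rod·A_ann = 1.242e6 N − 86320 N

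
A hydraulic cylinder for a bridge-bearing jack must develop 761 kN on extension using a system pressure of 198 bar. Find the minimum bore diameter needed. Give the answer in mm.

D ≈ 221 mm

Extension force acts on the full piston face: F = P × (π/4)D².
D = √(4F / (πP)) = √(4 × 761 kN / (π × 198 bar))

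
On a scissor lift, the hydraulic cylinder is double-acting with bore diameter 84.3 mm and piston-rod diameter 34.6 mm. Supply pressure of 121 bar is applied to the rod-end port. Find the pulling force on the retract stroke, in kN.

Rod-side annular area A_ann = π/4 × (84.3² − 34.6²) = 4641 mm^2
On retraction the pressure acts on the annular area (bore minus rod).
F = P × A_ann

F ≈ 56.2 kN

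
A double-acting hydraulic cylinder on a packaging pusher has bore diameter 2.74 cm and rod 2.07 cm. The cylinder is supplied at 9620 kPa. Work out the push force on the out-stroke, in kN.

F ≈ 5.67 kN

Cap-side area A_cap = π/4 × (2.74 cm)² = 5.896 cm^2
F = P × A_cap = 9620 kPa × A_cap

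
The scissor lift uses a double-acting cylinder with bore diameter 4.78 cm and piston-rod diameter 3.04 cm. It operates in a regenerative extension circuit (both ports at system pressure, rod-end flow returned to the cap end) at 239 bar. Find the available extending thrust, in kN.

F ≈ 17.3 kN

With equal pressure on both faces, forces on the annular region cancel; the net push is pressure × rod cross-section.
Rod cross-section A_rod = π/4 × (3.04 cm)² = 7.258 cm^2
F = P × A_rod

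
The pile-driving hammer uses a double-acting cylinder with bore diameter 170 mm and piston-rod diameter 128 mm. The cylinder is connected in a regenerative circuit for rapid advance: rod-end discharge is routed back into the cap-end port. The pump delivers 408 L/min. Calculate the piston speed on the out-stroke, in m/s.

In regeneration the rod-end outflow joins the pump flow into the cap end, so the net volume the pump must supply per unit advance equals the rod cross-section area.
Rod cross-section A_rod = π/4 × (128 mm)² = 12870 mm^2
v = Q_pump / A_rod

v ≈ 0.528 m/s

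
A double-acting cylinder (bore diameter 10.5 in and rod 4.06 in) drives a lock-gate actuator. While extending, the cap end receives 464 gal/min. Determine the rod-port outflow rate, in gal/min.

Q_out ≈ 395 gal/min

Cap-side area A_cap = π/4 × (10.5 in)² = 86.59 in^2
Rod-side annular area A_ann = π/4 × (10.5² − 4.06²) = 73.64 in^2
Piston speed v = Q_in/A_cap; rod-end outflow Q_out = v × A_ann = Q_in × A_ann/A_cap.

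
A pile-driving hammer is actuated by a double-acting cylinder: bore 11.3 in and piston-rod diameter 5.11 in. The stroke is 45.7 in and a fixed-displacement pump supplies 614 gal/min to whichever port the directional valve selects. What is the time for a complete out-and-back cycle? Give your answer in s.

Cap-side area A_cap = π/4 × (11.3 in)² = 100.3 in^2
Rod-side annular area A_ann = π/4 × (11.3² − 5.11²) = 79.78 in^2
t_ext = A_cap·L/Q = 1.939 s
t_ret = A_ann·L/Q = 1.542 s
t_cycle = t_ext + t_ret

t ≈ 3.48 s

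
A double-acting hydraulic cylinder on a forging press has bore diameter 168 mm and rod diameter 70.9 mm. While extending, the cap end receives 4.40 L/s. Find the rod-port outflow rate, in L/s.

Q_out ≈ 3.62 L/s

Cap-side area A_cap = π/4 × (168 mm)² = 22170 mm^2
Rod-side annular area A_ann = π/4 × (168² − 70.9²) = 18220 mm^2
Piston speed v = Q_in/A_cap; rod-end outflow Q_out = v × A_ann = Q_in × A_ann/A_cap.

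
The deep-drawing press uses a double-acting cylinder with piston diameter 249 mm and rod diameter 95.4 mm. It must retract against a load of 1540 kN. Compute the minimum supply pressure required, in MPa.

P ≈ 37.1 MPa

Rod-side annular area A_ann = π/4 × (249² − 95.4²) = 41550 mm^2
Retraction: pressure acts on the annular area.
P = F / A = 1540 kN / A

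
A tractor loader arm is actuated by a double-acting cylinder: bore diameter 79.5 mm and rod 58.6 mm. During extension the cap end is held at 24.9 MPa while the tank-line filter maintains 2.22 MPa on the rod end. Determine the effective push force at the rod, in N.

F ≈ 1.19e5 N

Cap-side area A_cap = π/4 × (79.5 mm)² = 4964 mm^2
Rod-side annular area A_ann = π/4 × (79.5² − 58.6²) = 2267 mm^2
Net thrust = P_cap·A_cap − P_rod·A_ann = 1.236e5 N − 5032 N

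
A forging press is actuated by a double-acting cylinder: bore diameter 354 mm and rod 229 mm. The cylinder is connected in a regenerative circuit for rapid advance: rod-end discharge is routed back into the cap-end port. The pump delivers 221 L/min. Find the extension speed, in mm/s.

v ≈ 89.4 mm/s

In regeneration the rod-end outflow joins the pump flow into the cap end, so the net volume the pump must supply per unit advance equals the rod cross-section area.
Rod cross-section A_rod = π/4 × (229 mm)² = 41190 mm^2
v = Q_pump / A_rod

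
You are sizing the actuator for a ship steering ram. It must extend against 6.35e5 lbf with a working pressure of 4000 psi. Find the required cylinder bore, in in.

Extension force acts on the full piston face: F = P × (π/4)D².
D = √(4F / (πP)) = √(4 × 6.35e5 lbf / (π × 4000 psi))

D ≈ 14.2 in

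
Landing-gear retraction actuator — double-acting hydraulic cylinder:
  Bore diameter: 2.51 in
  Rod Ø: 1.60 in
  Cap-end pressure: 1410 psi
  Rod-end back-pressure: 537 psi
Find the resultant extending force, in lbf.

Cap-side area A_cap = π/4 × (2.51 in)² = 4.948 in^2
Rod-side annular area A_ann = π/4 × (2.51² − 1.60²) = 2.937 in^2
Net thrust = P_cap·A_cap − P_rod·A_ann = 6977 lbf − 1577 lbf

F ≈ 5400 lbf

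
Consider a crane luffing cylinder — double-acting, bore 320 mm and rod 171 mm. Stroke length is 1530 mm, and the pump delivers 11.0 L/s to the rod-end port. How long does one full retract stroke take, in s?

Rod-side annular area A_ann = π/4 × (320² − 171²) = 57460 mm^2
Swept volume V = A × L; t = V / Q = A·L / Q

t ≈ 7.99 s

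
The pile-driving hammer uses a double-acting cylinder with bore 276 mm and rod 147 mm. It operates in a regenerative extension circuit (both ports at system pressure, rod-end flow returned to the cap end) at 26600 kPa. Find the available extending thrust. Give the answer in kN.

With equal pressure on both faces, forces on the annular region cancel; the net push is pressure × rod cross-section.
Rod cross-section A_rod = π/4 × (147 mm)² = 16970 mm^2
F = P × A_rod

F ≈ 451 kN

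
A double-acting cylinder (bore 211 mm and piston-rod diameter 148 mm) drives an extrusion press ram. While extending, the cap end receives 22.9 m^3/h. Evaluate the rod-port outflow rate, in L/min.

Cap-side area A_cap = π/4 × (211 mm)² = 34970 mm^2
Rod-side annular area A_ann = π/4 × (211² − 148²) = 17760 mm^2
Piston speed v = Q_in/A_cap; rod-end outflow Q_out = v × A_ann = Q_in × A_ann/A_cap.

Q_out ≈ 194 L/min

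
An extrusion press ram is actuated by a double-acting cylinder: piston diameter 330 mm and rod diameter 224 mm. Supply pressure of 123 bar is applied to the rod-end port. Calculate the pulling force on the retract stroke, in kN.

F ≈ 567 kN

Rod-side annular area A_ann = π/4 × (330² − 224²) = 46120 mm^2
On retraction the pressure acts on the annular area (bore minus rod).
F = P × A_ann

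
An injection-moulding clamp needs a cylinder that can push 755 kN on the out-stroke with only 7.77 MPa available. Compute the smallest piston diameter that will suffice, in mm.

Extension force acts on the full piston face: F = P × (π/4)D².
D = √(4F / (πP)) = √(4 × 755 kN / (π × 7.77 MPa))

D ≈ 352 mm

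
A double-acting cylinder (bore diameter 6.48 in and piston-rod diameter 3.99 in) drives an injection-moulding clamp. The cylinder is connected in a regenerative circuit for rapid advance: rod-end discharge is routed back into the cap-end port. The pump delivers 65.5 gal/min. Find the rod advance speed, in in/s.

In regeneration the rod-end outflow joins the pump flow into the cap end, so the net volume the pump must supply per unit advance equals the rod cross-section area.
Rod cross-section A_rod = π/4 × (3.99 in)² = 12.50 in^2
v = Q_pump / A_rod

v ≈ 20.2 in/s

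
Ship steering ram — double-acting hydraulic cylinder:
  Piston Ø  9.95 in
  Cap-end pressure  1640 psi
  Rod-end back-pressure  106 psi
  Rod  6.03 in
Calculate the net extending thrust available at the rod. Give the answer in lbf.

F ≈ 1.22e5 lbf

Cap-side area A_cap = π/4 × (9.95 in)² = 77.76 in^2
Rod-side annular area A_ann = π/4 × (9.95² − 6.03²) = 49.20 in^2
Net thrust = P_cap·A_cap − P_rod·A_ann = 1.275e5 lbf − 5215 lbf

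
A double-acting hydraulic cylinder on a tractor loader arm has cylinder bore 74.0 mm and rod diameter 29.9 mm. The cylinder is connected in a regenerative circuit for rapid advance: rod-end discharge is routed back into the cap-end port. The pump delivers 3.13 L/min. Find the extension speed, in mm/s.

In regeneration the rod-end outflow joins the pump flow into the cap end, so the net volume the pump must supply per unit advance equals the rod cross-section area.
Rod cross-section A_rod = π/4 × (29.9 mm)² = 702.2 mm^2
v = Q_pump / A_rod

v ≈ 74.3 mm/s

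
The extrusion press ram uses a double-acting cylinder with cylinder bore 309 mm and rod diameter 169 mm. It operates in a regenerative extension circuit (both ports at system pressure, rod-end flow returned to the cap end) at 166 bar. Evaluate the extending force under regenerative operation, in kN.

F ≈ 372 kN

With equal pressure on both faces, forces on the annular region cancel; the net push is pressure × rod cross-section.
Rod cross-section A_rod = π/4 × (169 mm)² = 22430 mm^2
F = P × A_rod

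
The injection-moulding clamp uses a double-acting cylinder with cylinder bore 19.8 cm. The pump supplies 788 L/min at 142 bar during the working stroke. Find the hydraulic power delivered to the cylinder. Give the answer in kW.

W ≈ 186 kW

Hydraulic power = P × Q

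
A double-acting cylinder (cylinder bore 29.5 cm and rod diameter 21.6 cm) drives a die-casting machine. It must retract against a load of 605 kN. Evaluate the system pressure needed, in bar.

P ≈ 191 bar

Rod-side annular area A_ann = π/4 × (29.5² − 21.6²) = 317.1 cm^2
Retraction: pressure acts on the annular area.
P = F / A = 605 kN / A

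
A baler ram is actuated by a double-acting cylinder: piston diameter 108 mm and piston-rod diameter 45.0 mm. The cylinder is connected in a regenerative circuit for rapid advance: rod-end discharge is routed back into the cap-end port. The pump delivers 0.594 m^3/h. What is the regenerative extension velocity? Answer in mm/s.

In regeneration the rod-end outflow joins the pump flow into the cap end, so the net volume the pump must supply per unit advance equals the rod cross-section area.
Rod cross-section A_rod = π/4 × (45.0 mm)² = 1590 mm^2
v = Q_pump / A_rod

v ≈ 104 mm/s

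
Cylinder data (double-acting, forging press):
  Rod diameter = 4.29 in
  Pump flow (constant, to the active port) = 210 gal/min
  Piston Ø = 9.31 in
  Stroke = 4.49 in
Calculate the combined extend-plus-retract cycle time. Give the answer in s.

Cap-side area A_cap = π/4 × (9.31 in)² = 68.08 in^2
Rod-side annular area A_ann = π/4 × (9.31² − 4.29²) = 53.62 in^2
t_ext = A_cap·L/Q = 0.3781 s
t_ret = A_ann·L/Q = 0.2978 s
t_cycle = t_ext + t_ret

t ≈ 0.676 s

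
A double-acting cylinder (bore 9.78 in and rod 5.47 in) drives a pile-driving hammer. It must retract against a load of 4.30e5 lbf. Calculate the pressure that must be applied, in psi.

Rod-side annular area A_ann = π/4 × (9.78² − 5.47²) = 51.62 in^2
Retraction: pressure acts on the annular area.
P = F / A = 4.30e5 lbf / A

P ≈ 8330 psi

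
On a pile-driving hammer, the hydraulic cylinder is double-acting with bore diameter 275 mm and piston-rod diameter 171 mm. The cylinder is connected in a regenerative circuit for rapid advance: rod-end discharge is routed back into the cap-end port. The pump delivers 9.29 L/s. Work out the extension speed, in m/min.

v ≈ 24.3 m/min

In regeneration the rod-end outflow joins the pump flow into the cap end, so the net volume the pump must supply per unit advance equals the rod cross-section area.
Rod cross-section A_rod = π/4 × (171 mm)² = 22970 mm^2
v = Q_pump / A_rod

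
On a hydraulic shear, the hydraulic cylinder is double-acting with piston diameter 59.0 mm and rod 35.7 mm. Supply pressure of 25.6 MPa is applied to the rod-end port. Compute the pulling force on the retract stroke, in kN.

Rod-side annular area A_ann = π/4 × (59.0² − 35.7²) = 1733 mm^2
On retraction the pressure acts on the annular area (bore minus rod).
F = P × A_ann

F ≈ 44.4 kN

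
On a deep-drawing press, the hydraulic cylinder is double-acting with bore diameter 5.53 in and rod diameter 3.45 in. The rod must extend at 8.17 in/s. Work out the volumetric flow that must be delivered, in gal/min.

Q ≈ 51.0 gal/min

Cap-side area A_cap = π/4 × (5.53 in)² = 24.02 in^2
Q = A × v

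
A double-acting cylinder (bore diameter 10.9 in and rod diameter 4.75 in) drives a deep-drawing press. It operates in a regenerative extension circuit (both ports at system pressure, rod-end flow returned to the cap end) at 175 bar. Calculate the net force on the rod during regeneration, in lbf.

With equal pressure on both faces, forces on the annular region cancel; the net push is pressure × rod cross-section.
Rod cross-section A_rod = π/4 × (4.75 in)² = 17.72 in^2
F = P × A_rod

F ≈ 45000 lbf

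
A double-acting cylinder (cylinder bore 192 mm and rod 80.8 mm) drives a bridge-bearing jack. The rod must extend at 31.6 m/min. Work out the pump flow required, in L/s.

Q ≈ 15.2 L/s

Cap-side area A_cap = π/4 × (192 mm)² = 28950 mm^2
Q = A × v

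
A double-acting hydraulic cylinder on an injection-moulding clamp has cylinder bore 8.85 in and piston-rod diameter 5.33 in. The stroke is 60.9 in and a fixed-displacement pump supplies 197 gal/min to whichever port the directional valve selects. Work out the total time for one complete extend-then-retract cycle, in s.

Cap-side area A_cap = π/4 × (8.85 in)² = 61.51 in^2
Rod-side annular area A_ann = π/4 × (8.85² − 5.33²) = 39.20 in^2
t_ext = A_cap·L/Q = 4.939 s
t_ret = A_ann·L/Q = 3.148 s
t_cycle = t_ext + t_ret

t ≈ 8.09 s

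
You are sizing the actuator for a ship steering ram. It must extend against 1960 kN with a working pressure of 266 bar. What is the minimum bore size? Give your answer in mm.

D ≈ 306 mm

Extension force acts on the full piston face: F = P × (π/4)D².
D = √(4F / (πP)) = √(4 × 1960 kN / (π × 266 bar))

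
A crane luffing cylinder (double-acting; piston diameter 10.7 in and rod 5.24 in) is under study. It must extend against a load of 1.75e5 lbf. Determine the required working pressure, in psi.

Cap-side area A_cap = π/4 × (10.7 in)² = 89.92 in^2
P = F / A = 1.75e5 lbf / A

P ≈ 1950 psi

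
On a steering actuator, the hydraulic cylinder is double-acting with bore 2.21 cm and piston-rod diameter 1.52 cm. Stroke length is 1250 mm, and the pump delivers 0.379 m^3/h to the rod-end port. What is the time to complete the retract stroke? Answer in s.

Rod-side annular area A_ann = π/4 × (2.21² − 1.52²) = 2.021 cm^2
Swept volume V = A × L; t = V / Q = A·L / Q

t ≈ 2.40 s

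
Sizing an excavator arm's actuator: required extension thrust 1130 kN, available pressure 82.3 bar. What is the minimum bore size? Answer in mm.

Extension force acts on the full piston face: F = P × (π/4)D².
D = √(4F / (πP)) = √(4 × 1130 kN / (π × 82.3 bar))

D ≈ 418 mm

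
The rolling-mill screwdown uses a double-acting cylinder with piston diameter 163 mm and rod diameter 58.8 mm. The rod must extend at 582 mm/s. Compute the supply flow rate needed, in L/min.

Cap-side area A_cap = π/4 × (163 mm)² = 20870 mm^2
Q = A × v

Q ≈ 729 L/min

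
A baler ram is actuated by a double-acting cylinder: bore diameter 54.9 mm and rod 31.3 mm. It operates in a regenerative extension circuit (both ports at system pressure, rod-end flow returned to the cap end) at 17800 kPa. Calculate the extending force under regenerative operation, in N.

With equal pressure on both faces, forces on the annular region cancel; the net push is pressure × rod cross-section.
Rod cross-section A_rod = π/4 × (31.3 mm)² = 769.4 mm^2
F = P × A_rod

F ≈ 13700 N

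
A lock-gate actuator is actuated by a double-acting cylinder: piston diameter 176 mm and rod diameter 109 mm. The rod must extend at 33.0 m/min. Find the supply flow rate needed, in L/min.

Q ≈ 803 L/min

Cap-side area A_cap = π/4 × (176 mm)² = 24330 mm^2
Q = A × v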